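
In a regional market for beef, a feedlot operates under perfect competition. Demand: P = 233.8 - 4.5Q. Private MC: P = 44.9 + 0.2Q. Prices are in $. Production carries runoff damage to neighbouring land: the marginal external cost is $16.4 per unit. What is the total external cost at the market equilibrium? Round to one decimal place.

Market equilibrium (private): 44.9 + 0.2Q = 233.8 - 4.5Q → Q_m = 40.1915.
Total external cost = MEC × Q_m = 16.4 × 40.1915 = 659.1406.

$659.1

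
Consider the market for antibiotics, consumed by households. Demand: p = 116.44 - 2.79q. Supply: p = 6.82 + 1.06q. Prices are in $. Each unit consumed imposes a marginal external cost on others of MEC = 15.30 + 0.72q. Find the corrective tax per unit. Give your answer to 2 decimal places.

tax = $30.16 per unit

Social marginal benefit = demand − MEC = 101.14 - 3.51q.
Set SMB = MC: 101.14 - 3.51q = 6.82 + 1.06q → q* = 20.6389.
The Pigouvian tax equals MEC at q*: 15.30 + 0.72×20.6389 = 30.1600.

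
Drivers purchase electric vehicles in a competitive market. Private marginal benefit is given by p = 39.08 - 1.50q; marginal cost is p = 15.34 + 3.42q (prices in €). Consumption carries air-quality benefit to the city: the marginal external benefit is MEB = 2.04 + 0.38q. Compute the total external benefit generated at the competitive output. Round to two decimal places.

€14.27

Market equilibrium (private): 15.34 + 3.42q = 39.08 - 1.50q → q_m = 4.8252.
Total external benefit = ∫₀^{q_m} (2.04 + 0.38q) dq = 2.04×4.8252 + ½×0.38×4.8252² = 14.2671.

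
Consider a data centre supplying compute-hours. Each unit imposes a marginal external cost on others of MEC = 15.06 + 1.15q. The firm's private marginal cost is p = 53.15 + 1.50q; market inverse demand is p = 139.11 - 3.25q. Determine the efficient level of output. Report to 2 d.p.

q* = 12.02

Social marginal cost = private MC + MEC = 68.21 + 2.65q.
Set SMC = demand: 68.21 + 2.65q = 139.11 - 3.25q → q* = 12.0169.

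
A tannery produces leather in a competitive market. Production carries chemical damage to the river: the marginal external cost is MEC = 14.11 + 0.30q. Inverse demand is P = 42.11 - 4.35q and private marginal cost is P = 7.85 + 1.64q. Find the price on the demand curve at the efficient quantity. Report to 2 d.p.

P = 28.17

Social marginal cost = private MC + MEC = 21.96 + 1.94q.
Set SMC = demand: 21.96 + 1.94q = 42.11 - 4.35q → q* = 3.2035.
Consumer price on the demand curve at q*: 42.11 − 4.35×3.2035 = 28.1748.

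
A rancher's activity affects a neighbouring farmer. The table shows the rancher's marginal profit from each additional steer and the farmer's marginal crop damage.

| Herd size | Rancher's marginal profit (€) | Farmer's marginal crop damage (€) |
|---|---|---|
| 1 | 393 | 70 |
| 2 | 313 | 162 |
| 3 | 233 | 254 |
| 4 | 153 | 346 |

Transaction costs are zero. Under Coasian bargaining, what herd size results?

Bargaining reaches the level where marginal profit last exceeds marginal crop damage.
That holds through level 2 (313 ≥ 162) but not at 3 (233 < 254).

2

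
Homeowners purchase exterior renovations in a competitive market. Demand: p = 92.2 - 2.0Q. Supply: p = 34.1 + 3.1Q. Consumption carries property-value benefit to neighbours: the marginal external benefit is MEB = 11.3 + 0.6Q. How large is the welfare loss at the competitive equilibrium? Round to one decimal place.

Market equilibrium (private): 34.1 + 3.1Q = 92.2 - 2.0Q → Q_m = 11.3922.
Social marginal benefit = demand + MEB = 103.5 - 1.4Q.
Set SMB = MC: 103.5 - 1.4Q = 34.1 + 3.1Q → Q* = 15.4222.
Between Q* and Q_m the wedge SMB − MC runs linearly from 0 to MEB(Q_m), so the loss is a triangle.
DWL = ½ × 4.0300 × 18.1353 = 36.5426.

DWL = 36.5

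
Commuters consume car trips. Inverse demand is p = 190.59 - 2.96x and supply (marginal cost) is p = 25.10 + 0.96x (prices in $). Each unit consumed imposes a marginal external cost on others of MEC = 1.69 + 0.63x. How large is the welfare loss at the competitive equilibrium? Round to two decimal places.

Market equilibrium (private): 25.10 + 0.96x = 190.59 - 2.96x → x_m = 42.2168.
Social marginal benefit = demand − MEC = 188.90 - 3.59x.
Set SMB = MC: 188.90 - 3.59x = 25.10 + 0.96x → x* = 36.0000.
The welfare-loss triangle has base |x_m − x*| and height MEC(x_m) (the vertical gap between SMB and MC is zero at x* and MEC at x_m).
DWL = ½ × 6.2168 × 28.2866 = 87.9261.

DWL = $87.93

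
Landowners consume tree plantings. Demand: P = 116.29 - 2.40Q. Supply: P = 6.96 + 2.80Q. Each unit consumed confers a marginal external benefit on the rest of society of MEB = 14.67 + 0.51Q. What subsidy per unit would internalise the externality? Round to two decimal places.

subsidy = 28.15 per unit

Social marginal benefit = demand + MEB = 130.96 - 1.89Q.
Set SMB = MC: 130.96 - 1.89Q = 6.96 + 2.80Q → Q* = 26.4392.
The Pigouvian subsidy equals MEB at Q*: 14.67 + 0.51×26.4392 = 28.1540.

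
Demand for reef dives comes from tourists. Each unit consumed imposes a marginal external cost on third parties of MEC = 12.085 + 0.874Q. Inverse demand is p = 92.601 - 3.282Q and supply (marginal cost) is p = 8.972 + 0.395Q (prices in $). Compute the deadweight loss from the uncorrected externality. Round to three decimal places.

DWL = $112.243

Market equilibrium (private): 8.972 + 0.395Q = 92.601 - 3.282Q → Q_m = 22.7438.
Social marginal benefit = demand − MEC = 80.516 - 4.156Q.
Set SMB = MC: 80.516 - 4.156Q = 8.972 + 0.395Q → Q* = 15.7205.
The welfare-loss triangle has base |Q_m − Q*| and height MEC(Q_m) (the vertical gap between SMB and MC is zero at Q* and MEC at Q_m).
DWL = ½ × 7.0233 × 31.9631 = 112.2432.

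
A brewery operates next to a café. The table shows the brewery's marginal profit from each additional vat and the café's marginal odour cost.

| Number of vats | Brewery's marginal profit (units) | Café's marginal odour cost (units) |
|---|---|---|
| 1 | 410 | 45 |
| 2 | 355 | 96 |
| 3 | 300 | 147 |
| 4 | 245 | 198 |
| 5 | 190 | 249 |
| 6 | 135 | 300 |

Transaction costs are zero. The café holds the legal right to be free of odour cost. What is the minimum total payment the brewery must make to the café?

486

Efficient level: marginal profit ≥ marginal odour cost through level 4, so k* = 4.
With the café holding the right, the brewery must at least compensate total damage at k*: 45 + 96 + 147 + 198 = 486.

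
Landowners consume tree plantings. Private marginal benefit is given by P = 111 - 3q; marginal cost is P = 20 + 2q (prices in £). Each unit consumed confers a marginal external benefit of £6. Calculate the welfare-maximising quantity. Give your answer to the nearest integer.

Social marginal benefit = demand + MEB = 117 - 3q.
Set SMB = MC: 117 - 3q = 20 + 2q → q* = 19.4000.

q* = 19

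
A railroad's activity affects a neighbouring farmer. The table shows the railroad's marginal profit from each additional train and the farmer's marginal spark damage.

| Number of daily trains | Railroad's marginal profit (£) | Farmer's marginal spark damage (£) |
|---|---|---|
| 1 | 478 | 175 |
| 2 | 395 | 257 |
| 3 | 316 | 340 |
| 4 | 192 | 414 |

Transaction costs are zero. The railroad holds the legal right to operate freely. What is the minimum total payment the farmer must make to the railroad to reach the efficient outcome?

Left alone the railroad would choose level 4 (marginal profit stays positive).
Efficient level: k* = 2 (marginal profit ≥ marginal spark damage through 2).
The farmer must at least cover the railroad's forgone profit from cutting 4→2: 316 + 192 = 508.

£508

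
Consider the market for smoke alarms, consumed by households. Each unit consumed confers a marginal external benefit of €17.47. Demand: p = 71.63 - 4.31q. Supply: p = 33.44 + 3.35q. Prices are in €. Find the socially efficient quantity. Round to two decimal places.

Social marginal benefit = demand + MEB = 89.10 - 4.31q.
Set SMB = MC: 89.10 - 4.31q = 33.44 + 3.35q → q* = 7.2663.

q* = 7.27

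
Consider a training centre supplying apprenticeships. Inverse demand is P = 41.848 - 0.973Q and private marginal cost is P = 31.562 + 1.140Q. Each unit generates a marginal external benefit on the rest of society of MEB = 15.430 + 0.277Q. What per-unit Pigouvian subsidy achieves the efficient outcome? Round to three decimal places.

Social marginal cost = private MC − MEB = 16.132 + 0.863Q.
Set SMC = demand: 16.132 + 0.863Q = 41.848 - 0.973Q → Q* = 14.0065.
The Pigouvian subsidy equals MEB at Q*: 15.430 + 0.277×14.0065 = 19.3098.

subsidy = 19.310 per unit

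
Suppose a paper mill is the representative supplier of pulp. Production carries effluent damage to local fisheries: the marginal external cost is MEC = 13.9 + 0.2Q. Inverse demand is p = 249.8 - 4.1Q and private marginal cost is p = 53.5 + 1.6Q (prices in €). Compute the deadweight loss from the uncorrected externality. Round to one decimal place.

Market equilibrium (private): 53.5 + 1.6Q = 249.8 - 4.1Q → Q_m = 34.4386.
Social marginal cost = private MC + MEC = 67.4 + 1.8Q.
Set SMC = demand: 67.4 + 1.8Q = 249.8 - 4.1Q → Q* = 30.9153.
The welfare-loss triangle has base |Q_m − Q*| and height MEC(Q_m) (the vertical gap between SMC and demand is zero at Q* and MEC at Q_m).
DWL = ½ × 3.5233 × 20.7877 = 36.6207.

DWL = €36.6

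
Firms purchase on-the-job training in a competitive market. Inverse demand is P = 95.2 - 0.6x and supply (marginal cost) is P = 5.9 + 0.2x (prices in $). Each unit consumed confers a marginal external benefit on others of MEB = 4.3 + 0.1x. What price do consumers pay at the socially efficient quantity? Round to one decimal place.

Social marginal benefit = demand + MEB = 99.5 - 0.5x.
Set SMB = MC: 99.5 - 0.5x = 5.9 + 0.2x → x* = 133.7143.
Consumer price on the demand curve at x*: 95.2 − 0.6×133.7143 = 14.9714.

P = $15.0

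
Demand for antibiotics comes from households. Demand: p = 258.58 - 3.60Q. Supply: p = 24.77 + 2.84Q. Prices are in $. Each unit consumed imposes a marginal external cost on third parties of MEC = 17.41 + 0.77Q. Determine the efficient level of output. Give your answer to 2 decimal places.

Q* = 30.01

Social marginal benefit = demand − MEC = 241.17 - 4.37Q.
Set SMB = MC: 241.17 - 4.37Q = 24.77 + 2.84Q → Q* = 30.0139.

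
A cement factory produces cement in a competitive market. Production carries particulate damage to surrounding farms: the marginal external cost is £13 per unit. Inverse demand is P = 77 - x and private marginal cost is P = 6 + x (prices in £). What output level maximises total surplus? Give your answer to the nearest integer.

x* = 29

Social marginal cost = private MC + MEC = 19 + x.
Set SMC = demand: 19 + x = 77 - x → x* = 29.0000.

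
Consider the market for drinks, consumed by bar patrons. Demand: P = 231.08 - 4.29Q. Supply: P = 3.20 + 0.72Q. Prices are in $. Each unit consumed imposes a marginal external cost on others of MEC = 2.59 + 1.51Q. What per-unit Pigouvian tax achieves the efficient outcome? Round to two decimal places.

tax = $54.77 per unit

Social marginal benefit = demand − MEC = 228.49 - 5.80Q.
Set SMB = MC: 228.49 - 5.80Q = 3.20 + 0.72Q → Q* = 34.5537.
The Pigouvian tax equals MEC at Q*: 2.59 + 1.51×34.5537 = 54.7661.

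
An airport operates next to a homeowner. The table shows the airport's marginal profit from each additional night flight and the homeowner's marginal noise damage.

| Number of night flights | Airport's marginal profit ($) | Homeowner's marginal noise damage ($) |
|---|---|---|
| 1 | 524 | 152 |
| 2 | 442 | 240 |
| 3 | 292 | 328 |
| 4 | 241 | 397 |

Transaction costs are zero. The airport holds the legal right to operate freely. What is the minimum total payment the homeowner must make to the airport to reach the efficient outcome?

Left alone the airport would choose level 4 (marginal profit stays positive).
Efficient level: k* = 2 (marginal profit ≥ marginal noise damage through 2).
The homeowner must at least cover the airport's forgone profit from cutting 4→2: 292 + 241 = 533.

$533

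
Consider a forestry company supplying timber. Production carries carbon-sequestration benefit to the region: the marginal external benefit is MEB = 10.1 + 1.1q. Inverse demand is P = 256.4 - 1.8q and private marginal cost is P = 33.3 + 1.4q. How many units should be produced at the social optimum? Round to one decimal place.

Social marginal cost = private MC − MEB = 23.2 + 0.3q.
Set SMC = demand: 23.2 + 0.3q = 256.4 - 1.8q → q* = 111.0476.

q* = 111.0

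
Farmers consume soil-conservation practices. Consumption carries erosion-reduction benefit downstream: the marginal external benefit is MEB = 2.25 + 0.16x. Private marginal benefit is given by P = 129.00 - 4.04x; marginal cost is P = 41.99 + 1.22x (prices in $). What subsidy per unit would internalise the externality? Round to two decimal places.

subsidy = $5.05 per unit

Social marginal benefit = demand + MEB = 131.25 - 3.88x.
Set SMB = MC: 131.25 - 3.88x = 41.99 + 1.22x → x* = 17.5020.
The Pigouvian subsidy equals MEB at x*: 2.25 + 0.16×17.5020 = 5.0503.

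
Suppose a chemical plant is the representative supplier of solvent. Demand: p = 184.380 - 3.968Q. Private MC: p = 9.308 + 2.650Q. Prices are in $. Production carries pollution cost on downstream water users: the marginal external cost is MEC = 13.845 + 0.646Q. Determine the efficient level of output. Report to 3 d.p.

Social marginal cost = private MC + MEC = 23.153 + 3.296Q.
Set SMC = demand: 23.153 + 3.296Q = 184.380 - 3.968Q → Q* = 22.1953.

Q* = 22.195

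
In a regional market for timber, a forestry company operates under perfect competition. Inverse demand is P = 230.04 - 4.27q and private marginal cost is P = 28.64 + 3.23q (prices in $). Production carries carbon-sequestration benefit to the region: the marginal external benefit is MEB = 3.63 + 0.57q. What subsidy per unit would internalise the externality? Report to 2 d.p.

subsidy = $20.49 per unit

Social marginal cost = private MC − MEB = 25.01 + 2.66q.
Set SMC = demand: 25.01 + 2.66q = 230.04 - 4.27q → q* = 29.5859.
The Pigouvian subsidy equals MEB at q*: 3.63 + 0.57×29.5859 = 20.4940.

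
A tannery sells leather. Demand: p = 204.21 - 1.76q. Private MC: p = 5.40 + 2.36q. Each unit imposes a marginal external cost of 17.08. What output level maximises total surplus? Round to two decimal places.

Social marginal cost = private MC + MEC = 22.48 + 2.36q.
Set SMC = demand: 22.48 + 2.36q = 204.21 - 1.76q → q* = 44.1092.

q* = 44.11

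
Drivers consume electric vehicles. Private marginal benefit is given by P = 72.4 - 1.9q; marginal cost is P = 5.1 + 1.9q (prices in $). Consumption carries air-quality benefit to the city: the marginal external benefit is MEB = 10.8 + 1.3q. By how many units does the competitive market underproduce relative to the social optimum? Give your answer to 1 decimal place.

13.5 units

Market equilibrium (private): 5.1 + 1.9q = 72.4 - 1.9q → q_m = 17.7105.
Social marginal benefit = demand + MEB = 83.2 - 0.6q.
Set SMB = MC: 83.2 - 0.6q = 5.1 + 1.9q → q* = 31.2400.
Gap = |17.7105 − 31.2400| = 13.5295.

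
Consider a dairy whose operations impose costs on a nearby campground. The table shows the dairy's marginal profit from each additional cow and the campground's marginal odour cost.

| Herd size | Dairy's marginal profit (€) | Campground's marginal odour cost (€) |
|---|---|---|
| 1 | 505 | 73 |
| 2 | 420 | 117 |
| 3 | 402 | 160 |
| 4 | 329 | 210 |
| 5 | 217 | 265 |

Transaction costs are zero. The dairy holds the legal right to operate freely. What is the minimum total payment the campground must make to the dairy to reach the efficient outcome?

€217

Left alone the dairy would choose level 5 (marginal profit stays positive).
Efficient level: k* = 4 (marginal profit ≥ marginal odour cost through 4).
The campground must at least cover the dairy's forgone profit from cutting 5→4: 217 = 217.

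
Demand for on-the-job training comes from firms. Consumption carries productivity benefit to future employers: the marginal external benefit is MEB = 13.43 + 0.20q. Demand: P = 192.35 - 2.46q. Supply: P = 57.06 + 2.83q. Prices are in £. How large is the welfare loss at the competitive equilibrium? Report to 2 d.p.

Market equilibrium (private): 57.06 + 2.83q = 192.35 - 2.46q → q_m = 25.5747.
Social marginal benefit = demand + MEB = 205.78 - 2.26q.
Set SMB = MC: 205.78 - 2.26q = 57.06 + 2.83q → q* = 29.2181.
The loss is the area between SMB and MC from q* to q_m; with linear curves that's a triangle of height MEB(q_m).
DWL = ½ × 3.6434 × 18.5449 = 33.7832.

DWL = £33.78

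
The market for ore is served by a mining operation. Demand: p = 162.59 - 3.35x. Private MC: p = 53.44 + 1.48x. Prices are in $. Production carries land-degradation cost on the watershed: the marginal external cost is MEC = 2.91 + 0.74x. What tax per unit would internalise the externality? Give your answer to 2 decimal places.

Social marginal cost = private MC + MEC = 56.35 + 2.22x.
Set SMC = demand: 56.35 + 2.22x = 162.59 - 3.35x → x* = 19.0736.
The Pigouvian tax equals MEC at x*: 2.91 + 0.74×19.0736 = 17.0245.

tax = $17.02 per unit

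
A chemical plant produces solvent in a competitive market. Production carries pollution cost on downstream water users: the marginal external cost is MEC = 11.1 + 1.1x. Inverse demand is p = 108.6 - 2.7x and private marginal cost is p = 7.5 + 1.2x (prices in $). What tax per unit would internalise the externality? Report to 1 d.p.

Social marginal cost = private MC + MEC = 18.6 + 2.3x.
Set SMC = demand: 18.6 + 2.3x = 108.6 - 2.7x → x* = 18.0000.
The Pigouvian tax equals MEC at x*: 11.1 + 1.1×18.0000 = 30.9000.

tax = $30.9 per unit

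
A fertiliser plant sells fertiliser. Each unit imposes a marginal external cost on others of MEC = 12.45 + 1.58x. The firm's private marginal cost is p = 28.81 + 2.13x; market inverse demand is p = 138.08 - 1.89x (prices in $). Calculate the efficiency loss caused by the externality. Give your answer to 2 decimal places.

DWL = $274.00

Market equilibrium (private): 28.81 + 2.13x = 138.08 - 1.89x → x_m = 27.1816.
Social marginal cost = private MC + MEC = 41.26 + 3.71x.
Set SMC = demand: 41.26 + 3.71x = 138.08 - 1.89x → x* = 17.2893.
Between x* and x_m the wedge SMC − demand runs linearly from 0 to MEC(x_m), so the loss is a triangle.
DWL = ½ × 9.8923 × 55.3969 = 274.0014.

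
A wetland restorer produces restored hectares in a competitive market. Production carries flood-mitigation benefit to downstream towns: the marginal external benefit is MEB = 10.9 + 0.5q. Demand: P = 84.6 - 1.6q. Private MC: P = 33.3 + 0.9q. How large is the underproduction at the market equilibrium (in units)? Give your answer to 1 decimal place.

Market equilibrium (private): 33.3 + 0.9q = 84.6 - 1.6q → q_m = 20.5200.
Social marginal cost = private MC − MEB = 22.4 + 0.4q.
Set SMC = demand: 22.4 + 0.4q = 84.6 - 1.6q → q* = 31.1000.
Gap = |20.5200 − 31.1000| = 10.5800.

10.6 units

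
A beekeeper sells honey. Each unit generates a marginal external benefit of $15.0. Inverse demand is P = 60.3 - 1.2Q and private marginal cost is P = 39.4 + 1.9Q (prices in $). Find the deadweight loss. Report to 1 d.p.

DWL = $36.3

Market equilibrium (private): 39.4 + 1.9Q = 60.3 - 1.2Q → Q_m = 6.7419.
Social marginal cost = private MC − MEB = 24.4 + 1.9Q.
Set SMC = demand: 24.4 + 1.9Q = 60.3 - 1.2Q → Q* = 11.5806.
The welfare-loss triangle has base |Q_m − Q*| and height MEB(Q_m) (the vertical gap between SMC and demand is zero at Q* and MEB at Q_m).
DWL = ½ × 4.8387 × 15.0000 = 36.2903.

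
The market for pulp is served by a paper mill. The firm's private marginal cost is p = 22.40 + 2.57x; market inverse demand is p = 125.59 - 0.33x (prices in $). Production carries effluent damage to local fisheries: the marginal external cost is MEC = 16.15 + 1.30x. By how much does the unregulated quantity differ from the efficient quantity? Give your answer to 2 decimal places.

Market equilibrium (private): 22.40 + 2.57x = 125.59 - 0.33x → x_m = 35.5828.
Social marginal cost = private MC + MEC = 38.55 + 3.87x.
Set SMC = demand: 38.55 + 3.87x = 125.59 - 0.33x → x* = 20.7238.
Gap = |35.5828 − 20.7238| = 14.8590.

14.86 units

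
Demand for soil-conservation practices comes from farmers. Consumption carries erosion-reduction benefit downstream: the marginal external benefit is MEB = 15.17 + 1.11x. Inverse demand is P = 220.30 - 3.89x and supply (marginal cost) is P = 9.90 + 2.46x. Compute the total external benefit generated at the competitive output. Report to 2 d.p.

1111.95

Market equilibrium (private): 9.90 + 2.46x = 220.30 - 3.89x → x_m = 33.1339.
Total external benefit = ∫₀^{x_m} (15.17 + 1.11x) dx = 15.17×33.1339 + ½×1.11×33.1339² = 1111.9510.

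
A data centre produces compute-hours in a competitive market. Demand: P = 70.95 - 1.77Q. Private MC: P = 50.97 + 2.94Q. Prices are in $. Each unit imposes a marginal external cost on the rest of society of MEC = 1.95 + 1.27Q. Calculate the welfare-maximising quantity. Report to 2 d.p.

Social marginal cost = private MC + MEC = 52.92 + 4.21Q.
Set SMC = demand: 52.92 + 4.21Q = 70.95 - 1.77Q → Q* = 3.0151.

Q* = 3.02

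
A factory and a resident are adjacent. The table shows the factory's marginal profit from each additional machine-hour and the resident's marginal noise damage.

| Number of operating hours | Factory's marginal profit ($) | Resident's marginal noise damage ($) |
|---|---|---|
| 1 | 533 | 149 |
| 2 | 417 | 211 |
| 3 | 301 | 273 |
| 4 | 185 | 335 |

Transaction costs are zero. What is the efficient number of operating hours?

Bargaining reaches the level where marginal profit last exceeds marginal noise damage.
That holds through level 3 (301 ≥ 273) but not at 4 (185 < 335).

3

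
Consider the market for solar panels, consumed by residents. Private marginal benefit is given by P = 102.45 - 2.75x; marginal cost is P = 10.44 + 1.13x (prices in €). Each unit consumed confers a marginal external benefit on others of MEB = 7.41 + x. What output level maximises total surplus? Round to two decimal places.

x* = 34.52

Social marginal benefit = demand + MEB = 109.86 - 1.75x.
Set SMB = MC: 109.86 - 1.75x = 10.44 + 1.13x → x* = 34.5208.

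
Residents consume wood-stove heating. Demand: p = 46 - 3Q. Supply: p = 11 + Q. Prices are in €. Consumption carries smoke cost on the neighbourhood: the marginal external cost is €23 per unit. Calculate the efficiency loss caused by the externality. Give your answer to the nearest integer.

DWL = €66

Market equilibrium (private): 11 + Q = 46 - 3Q → Q_m = 8.7500.
Social marginal benefit = demand − MEC = 23 - 3Q.
Set SMB = MC: 23 - 3Q = 11 + Q → Q* = 3.0000.
The loss is the area between SMB and MC from Q* to Q_m; with linear curves that's a triangle of height MEC(Q_m).
DWL = ½ × 5.7500 × 23.0000 = 66.1250.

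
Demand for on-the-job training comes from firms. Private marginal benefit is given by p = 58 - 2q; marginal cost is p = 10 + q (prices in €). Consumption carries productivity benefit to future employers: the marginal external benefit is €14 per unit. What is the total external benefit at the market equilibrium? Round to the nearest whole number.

Market equilibrium (private): 10 + q = 58 - 2q → q_m = 16.0000.
Total external benefit = MEB × q_m = 14 × 16.0000 = 224.0000.

€224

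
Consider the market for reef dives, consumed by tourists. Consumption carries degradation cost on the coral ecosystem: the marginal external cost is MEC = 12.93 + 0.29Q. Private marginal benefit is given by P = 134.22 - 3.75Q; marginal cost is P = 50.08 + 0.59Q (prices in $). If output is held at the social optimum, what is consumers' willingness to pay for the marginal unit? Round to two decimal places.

P = $76.54

Social marginal benefit = demand − MEC = 121.29 - 4.04Q.
Set SMB = MC: 121.29 - 4.04Q = 50.08 + 0.59Q → Q* = 15.3801.
Consumer price on the demand curve at Q*: 134.22 − 3.75×15.3801 = 76.5446.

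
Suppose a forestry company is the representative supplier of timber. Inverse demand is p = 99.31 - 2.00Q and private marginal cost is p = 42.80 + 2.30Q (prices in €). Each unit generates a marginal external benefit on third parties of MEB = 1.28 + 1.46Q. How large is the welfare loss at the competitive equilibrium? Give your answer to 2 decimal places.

DWL = €73.75

Market equilibrium (private): 42.80 + 2.30Q = 99.31 - 2.00Q → Q_m = 13.1419.
Social marginal cost = private MC − MEB = 41.52 + 0.84Q.
Set SMC = demand: 41.52 + 0.84Q = 99.31 - 2.00Q → Q* = 20.3486.
Between Q* and Q_m the wedge demand − SMC runs linearly from 0 to MEB(Q_m), so the loss is a triangle.
DWL = ½ × 7.2067 × 20.4671 = 73.7501.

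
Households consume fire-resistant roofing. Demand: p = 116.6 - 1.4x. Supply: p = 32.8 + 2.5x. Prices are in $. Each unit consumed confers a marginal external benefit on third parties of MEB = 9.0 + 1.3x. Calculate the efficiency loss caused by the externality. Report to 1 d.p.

DWL = $262.3

Market equilibrium (private): 32.8 + 2.5x = 116.6 - 1.4x → x_m = 21.4872.
Social marginal benefit = demand + MEB = 125.6 - 0.1x.
Set SMB = MC: 125.6 - 0.1x = 32.8 + 2.5x → x* = 35.6923.
The loss is the area between SMB and MC from x* to x_m; with linear curves that's a triangle of height MEB(x_m).
DWL = ½ × 14.2051 × 36.9333 = 262.3206.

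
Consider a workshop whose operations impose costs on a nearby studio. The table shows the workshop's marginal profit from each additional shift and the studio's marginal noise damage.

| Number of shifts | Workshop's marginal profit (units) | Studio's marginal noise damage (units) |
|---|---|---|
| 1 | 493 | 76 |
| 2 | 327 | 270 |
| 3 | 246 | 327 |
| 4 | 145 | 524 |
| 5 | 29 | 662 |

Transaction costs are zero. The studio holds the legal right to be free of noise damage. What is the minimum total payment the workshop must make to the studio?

346

Efficient level: marginal profit ≥ marginal noise damage through level 2, so k* = 2.
With the studio holding the right, the workshop must at least compensate total damage at k*: 76 + 270 = 346.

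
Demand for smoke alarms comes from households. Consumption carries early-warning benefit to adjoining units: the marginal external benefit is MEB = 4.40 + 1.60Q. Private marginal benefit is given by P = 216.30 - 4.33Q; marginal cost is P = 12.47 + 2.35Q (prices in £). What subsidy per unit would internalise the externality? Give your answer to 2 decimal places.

Social marginal benefit = demand + MEB = 220.70 - 2.73Q.
Set SMB = MC: 220.70 - 2.73Q = 12.47 + 2.35Q → Q* = 40.9902.
The Pigouvian subsidy equals MEB at Q*: 4.40 + 1.60×40.9902 = 69.9843.

subsidy = £69.98 per unit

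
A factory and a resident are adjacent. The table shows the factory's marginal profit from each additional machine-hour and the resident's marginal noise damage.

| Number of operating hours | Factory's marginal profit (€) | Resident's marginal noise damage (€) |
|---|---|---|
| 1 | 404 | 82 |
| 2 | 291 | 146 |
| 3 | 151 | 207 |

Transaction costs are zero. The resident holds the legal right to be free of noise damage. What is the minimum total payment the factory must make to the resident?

Efficient level: marginal profit ≥ marginal noise damage through level 2, so k* = 2.
With the resident holding the right, the factory must at least compensate total damage at k*: 82 + 146 = 228.

€228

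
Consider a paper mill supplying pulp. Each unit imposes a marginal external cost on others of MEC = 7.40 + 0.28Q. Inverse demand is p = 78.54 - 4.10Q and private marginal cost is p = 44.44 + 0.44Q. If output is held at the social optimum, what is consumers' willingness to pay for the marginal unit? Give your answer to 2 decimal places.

Social marginal cost = private MC + MEC = 51.84 + 0.72Q.
Set SMC = demand: 51.84 + 0.72Q = 78.54 - 4.10Q → Q* = 5.5394.
Consumer price on the demand curve at Q*: 78.54 − 4.10×5.5394 = 55.8285.

P = 55.83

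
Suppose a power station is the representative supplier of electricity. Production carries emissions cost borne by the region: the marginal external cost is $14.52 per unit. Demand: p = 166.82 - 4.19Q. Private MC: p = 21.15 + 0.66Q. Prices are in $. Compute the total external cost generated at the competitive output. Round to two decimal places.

Market equilibrium (private): 21.15 + 0.66Q = 166.82 - 4.19Q → Q_m = 30.0351.
Total external cost = MEC × Q_m = 14.52 × 30.0351 = 436.1097.

$436.11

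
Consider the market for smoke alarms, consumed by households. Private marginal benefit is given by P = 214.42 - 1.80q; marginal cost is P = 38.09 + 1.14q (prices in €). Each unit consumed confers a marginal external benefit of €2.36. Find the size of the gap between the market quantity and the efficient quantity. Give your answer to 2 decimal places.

0.80 units

Market equilibrium (private): 38.09 + 1.14q = 214.42 - 1.80q → q_m = 59.9762.
Social marginal benefit = demand + MEB = 216.78 - 1.80q.
Set SMB = MC: 216.78 - 1.80q = 38.09 + 1.14q → q* = 60.7789.
Gap = |59.9762 − 60.7789| = 0.8027.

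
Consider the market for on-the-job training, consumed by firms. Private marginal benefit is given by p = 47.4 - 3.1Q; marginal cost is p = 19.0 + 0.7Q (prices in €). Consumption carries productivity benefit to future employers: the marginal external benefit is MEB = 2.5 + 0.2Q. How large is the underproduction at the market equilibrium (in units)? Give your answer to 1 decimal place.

1.1 units

Market equilibrium (private): 19.0 + 0.7Q = 47.4 - 3.1Q → Q_m = 7.4737.
Social marginal benefit = demand + MEB = 49.9 - 2.9Q.
Set SMB = MC: 49.9 - 2.9Q = 19.0 + 0.7Q → Q* = 8.5833.
Gap = |7.4737 − 8.5833| = 1.1096.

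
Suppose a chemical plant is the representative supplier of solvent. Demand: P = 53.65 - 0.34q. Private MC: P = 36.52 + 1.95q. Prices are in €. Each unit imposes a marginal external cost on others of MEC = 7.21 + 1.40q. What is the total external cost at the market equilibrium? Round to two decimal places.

Market equilibrium (private): 36.52 + 1.95q = 53.65 - 0.34q → q_m = 7.4803.
Total external cost = ∫₀^{q_m} (7.21 + 1.40q) dq = 7.21×7.4803 + ½×1.40×7.4803² = 93.1014.

€93.10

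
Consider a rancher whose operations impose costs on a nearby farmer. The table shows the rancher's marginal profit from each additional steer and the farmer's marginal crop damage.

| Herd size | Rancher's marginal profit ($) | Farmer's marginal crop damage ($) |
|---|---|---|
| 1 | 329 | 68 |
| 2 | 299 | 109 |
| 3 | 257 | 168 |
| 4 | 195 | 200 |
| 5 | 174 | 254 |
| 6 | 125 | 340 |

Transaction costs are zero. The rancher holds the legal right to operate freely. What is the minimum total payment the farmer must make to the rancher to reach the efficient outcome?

$494

Left alone the rancher would choose level 6 (marginal profit stays positive).
Efficient level: k* = 3 (marginal profit ≥ marginal crop damage through 3).
The farmer must at least cover the rancher's forgone profit from cutting 6→3: 195 + 174 + 125 = 494.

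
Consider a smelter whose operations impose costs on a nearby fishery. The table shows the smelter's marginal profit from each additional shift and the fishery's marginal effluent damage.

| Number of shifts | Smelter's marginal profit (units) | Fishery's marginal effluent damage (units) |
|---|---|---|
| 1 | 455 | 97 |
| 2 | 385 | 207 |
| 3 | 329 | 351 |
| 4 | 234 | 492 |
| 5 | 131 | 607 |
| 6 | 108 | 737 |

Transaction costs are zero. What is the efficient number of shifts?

2

Bargaining reaches the level where marginal profit last exceeds marginal effluent damage.
That holds through level 2 (385 ≥ 207) but not at 3 (329 < 351).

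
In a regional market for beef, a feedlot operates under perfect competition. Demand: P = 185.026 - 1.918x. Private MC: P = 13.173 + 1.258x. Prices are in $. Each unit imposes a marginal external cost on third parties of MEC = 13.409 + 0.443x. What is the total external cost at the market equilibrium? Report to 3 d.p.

Market equilibrium (private): 13.173 + 1.258x = 185.026 - 1.918x → x_m = 54.1099.
Total external cost = ∫₀^{x_m} (13.409 + 0.443x) dx = 13.409×54.1099 + ½×0.443×54.1099² = 1374.0854.

$1374.085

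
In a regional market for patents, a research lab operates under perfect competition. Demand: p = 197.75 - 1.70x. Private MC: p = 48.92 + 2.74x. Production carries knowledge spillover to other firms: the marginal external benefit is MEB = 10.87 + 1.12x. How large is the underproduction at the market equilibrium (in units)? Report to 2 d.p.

Market equilibrium (private): 48.92 + 2.74x = 197.75 - 1.70x → x_m = 33.5203.
Social marginal cost = private MC − MEB = 38.05 + 1.62x.
Set SMC = demand: 38.05 + 1.62x = 197.75 - 1.70x → x* = 48.1024.
Gap = |33.5203 − 48.1024| = 14.5821.

14.58 units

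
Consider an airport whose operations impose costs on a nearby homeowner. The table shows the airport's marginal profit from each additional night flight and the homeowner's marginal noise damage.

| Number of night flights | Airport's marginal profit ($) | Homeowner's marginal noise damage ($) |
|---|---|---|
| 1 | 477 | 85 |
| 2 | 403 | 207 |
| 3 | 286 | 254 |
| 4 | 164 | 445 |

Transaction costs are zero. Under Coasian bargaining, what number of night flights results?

Bargaining reaches the level where marginal profit last exceeds marginal noise damage.
That holds through level 3 (286 ≥ 254) but not at 4 (164 < 445).

3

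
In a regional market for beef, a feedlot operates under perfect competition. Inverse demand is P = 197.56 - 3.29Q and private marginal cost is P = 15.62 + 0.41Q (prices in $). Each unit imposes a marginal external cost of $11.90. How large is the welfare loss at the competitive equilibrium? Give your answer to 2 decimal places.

DWL = $19.14

Market equilibrium (private): 15.62 + 0.41Q = 197.56 - 3.29Q → Q_m = 49.1730.
Social marginal cost = private MC + MEC = 27.52 + 0.41Q.
Set SMC = demand: 27.52 + 0.41Q = 197.56 - 3.29Q → Q* = 45.9568.
The welfare-loss triangle has base |Q_m − Q*| and height MEC(Q_m) (the vertical gap between SMC and demand is zero at Q* and MEC at Q_m).
DWL = ½ × 3.2162 × 11.9000 = 19.1364.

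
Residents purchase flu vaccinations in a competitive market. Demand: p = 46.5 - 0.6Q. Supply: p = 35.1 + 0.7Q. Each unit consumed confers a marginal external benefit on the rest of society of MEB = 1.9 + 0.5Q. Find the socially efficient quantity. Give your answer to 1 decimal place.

Social marginal benefit = demand + MEB = 48.4 - 0.1Q.
Set SMB = MC: 48.4 - 0.1Q = 35.1 + 0.7Q → Q* = 16.6250.

Q* = 16.6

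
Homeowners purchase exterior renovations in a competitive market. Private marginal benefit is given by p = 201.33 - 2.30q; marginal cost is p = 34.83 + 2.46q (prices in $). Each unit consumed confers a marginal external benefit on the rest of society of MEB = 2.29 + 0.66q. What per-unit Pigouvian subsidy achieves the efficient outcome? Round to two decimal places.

subsidy = $29.46 per unit

Social marginal benefit = demand + MEB = 203.62 - 1.64q.
Set SMB = MC: 203.62 - 1.64q = 34.83 + 2.46q → q* = 41.1683.
The Pigouvian subsidy equals MEB at q*: 2.29 + 0.66×41.1683 = 29.4611.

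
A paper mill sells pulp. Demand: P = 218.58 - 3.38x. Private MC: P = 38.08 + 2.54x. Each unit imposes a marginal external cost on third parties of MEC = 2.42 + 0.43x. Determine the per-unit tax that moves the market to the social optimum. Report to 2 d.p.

tax = 14.48 per unit

Social marginal cost = private MC + MEC = 40.50 + 2.97x.
Set SMC = demand: 40.50 + 2.97x = 218.58 - 3.38x → x* = 28.0441.
The Pigouvian tax equals MEC at x*: 2.42 + 0.43×28.0441 = 14.4790.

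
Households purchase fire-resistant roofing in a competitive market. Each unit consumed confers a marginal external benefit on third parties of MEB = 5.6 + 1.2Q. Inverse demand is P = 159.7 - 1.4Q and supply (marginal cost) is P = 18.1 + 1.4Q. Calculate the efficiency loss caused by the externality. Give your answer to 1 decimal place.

DWL = 1373.1

Market equilibrium (private): 18.1 + 1.4Q = 159.7 - 1.4Q → Q_m = 50.5714.
Social marginal benefit = demand + MEB = 165.3 - 0.2Q.
Set SMB = MC: 165.3 - 0.2Q = 18.1 + 1.4Q → Q* = 92.0000.
Between Q* and Q_m the wedge SMB − MC runs linearly from 0 to MEB(Q_m), so the loss is a triangle.
DWL = ½ × 41.4286 × 66.2857 = 1373.0619.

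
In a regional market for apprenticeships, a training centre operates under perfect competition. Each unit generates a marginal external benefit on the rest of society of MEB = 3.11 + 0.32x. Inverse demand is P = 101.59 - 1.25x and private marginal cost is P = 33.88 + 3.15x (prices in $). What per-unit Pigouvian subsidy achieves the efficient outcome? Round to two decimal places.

Social marginal cost = private MC − MEB = 30.77 + 2.83x.
Set SMC = demand: 30.77 + 2.83x = 101.59 - 1.25x → x* = 17.3578.
The Pigouvian subsidy equals MEB at x*: 3.11 + 0.32×17.3578 = 8.6645.

subsidy = $8.66 per unit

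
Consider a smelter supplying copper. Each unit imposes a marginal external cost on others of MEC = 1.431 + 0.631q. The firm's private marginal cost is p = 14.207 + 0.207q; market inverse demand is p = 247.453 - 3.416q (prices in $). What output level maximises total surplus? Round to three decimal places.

q* = 54.493

Social marginal cost = private MC + MEC = 15.638 + 0.838q.
Set SMC = demand: 15.638 + 0.838q = 247.453 - 3.416q → q* = 54.4934.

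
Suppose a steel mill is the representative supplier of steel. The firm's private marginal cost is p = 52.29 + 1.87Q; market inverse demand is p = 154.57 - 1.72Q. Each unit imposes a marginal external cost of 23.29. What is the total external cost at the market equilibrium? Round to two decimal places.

Market equilibrium (private): 52.29 + 1.87Q = 154.57 - 1.72Q → Q_m = 28.4903.
Total external cost = MEC × Q_m = 23.29 × 28.4903 = 663.5391.

663.54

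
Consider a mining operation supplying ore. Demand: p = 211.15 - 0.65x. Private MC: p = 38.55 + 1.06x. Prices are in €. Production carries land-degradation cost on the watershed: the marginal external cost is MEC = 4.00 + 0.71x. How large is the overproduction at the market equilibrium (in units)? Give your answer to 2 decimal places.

Market equilibrium (private): 38.55 + 1.06x = 211.15 - 0.65x → x_m = 100.9357.
Social marginal cost = private MC + MEC = 42.55 + 1.77x.
Set SMC = demand: 42.55 + 1.77x = 211.15 - 0.65x → x* = 69.6694.
Gap = |100.9357 − 69.6694| = 31.2663.

31.27 units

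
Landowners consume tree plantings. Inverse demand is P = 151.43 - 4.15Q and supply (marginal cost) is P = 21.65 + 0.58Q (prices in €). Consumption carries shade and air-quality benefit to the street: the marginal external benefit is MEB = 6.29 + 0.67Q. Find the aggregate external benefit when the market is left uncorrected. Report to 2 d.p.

€424.78

Market equilibrium (private): 21.65 + 0.58Q = 151.43 - 4.15Q → Q_m = 27.4376.
Total external benefit = ∫₀^{Q_m} (6.29 + 0.67Q) dQ = 6.29×27.4376 + ½×0.67×27.4376² = 424.7778.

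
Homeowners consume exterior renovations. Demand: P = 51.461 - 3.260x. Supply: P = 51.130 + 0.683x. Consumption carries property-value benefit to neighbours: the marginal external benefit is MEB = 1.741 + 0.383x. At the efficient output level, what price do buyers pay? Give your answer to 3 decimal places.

P = 49.564

Social marginal benefit = demand + MEB = 53.202 - 2.877x.
Set SMB = MC: 53.202 - 2.877x = 51.130 + 0.683x → x* = 0.5820.
Consumer price on the demand curve at x*: 51.461 − 3.260×0.5820 = 49.5637.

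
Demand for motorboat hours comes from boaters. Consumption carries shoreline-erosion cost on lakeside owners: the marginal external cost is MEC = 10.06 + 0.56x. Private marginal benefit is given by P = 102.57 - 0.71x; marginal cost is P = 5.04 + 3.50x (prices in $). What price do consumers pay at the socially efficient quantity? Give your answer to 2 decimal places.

P = $89.55

Social marginal benefit = demand − MEC = 92.51 - 1.27x.
Set SMB = MC: 92.51 - 1.27x = 5.04 + 3.50x → x* = 18.3375.
Consumer price on the demand curve at x*: 102.57 − 0.71×18.3375 = 89.5504.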